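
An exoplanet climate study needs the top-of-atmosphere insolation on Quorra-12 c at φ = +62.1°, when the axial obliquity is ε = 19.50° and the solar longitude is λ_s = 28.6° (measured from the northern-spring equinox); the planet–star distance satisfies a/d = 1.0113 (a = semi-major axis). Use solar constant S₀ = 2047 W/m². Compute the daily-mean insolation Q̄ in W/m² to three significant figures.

Solar declination: sin δ = sin ε · sin λ_s = sin 19.50° × sin 28.6° = 0.15979, so δ = +9.195°.
cos H₀ = −tan(+62.1°) tan(+9.195°) = -0.3057, H₀ = 1.8815 rad.
Bracket: H₀ sin φ sin δ + cos φ cos δ sin H₀ = 1.8815×0.88377×0.15979 + 0.46793×0.98715×0.95212 = 0.265701 + 0.439801 = 0.705502.
Inverse-square distance factor (a/d)² = 1.0113² = 1.022728.
Q̄ = (S₀/π) × 1.022728 × [bracket] = (2047/π) × 1.022728 × 0.705502 = 470.1 W/m².

Q̄ ≈ 470 W/m²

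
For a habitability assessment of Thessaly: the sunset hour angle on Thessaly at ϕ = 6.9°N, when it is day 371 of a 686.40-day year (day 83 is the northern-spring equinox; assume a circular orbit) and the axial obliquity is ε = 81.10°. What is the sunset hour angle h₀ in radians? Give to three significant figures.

h₀ = 1.64 rad

Solar longitude: L_s = 360° × (371 − 83)/686.40 = 151.049°.
sin δ = sin 81.10° × sin 151.049° = 0.47823, so δ = +28.570°.
cos h₀ = −tan ϕ · tan δ = −tan(+6.9°) × tan(+28.570°) = -0.0659, so h₀ = 1.6367 rad = 93.78°.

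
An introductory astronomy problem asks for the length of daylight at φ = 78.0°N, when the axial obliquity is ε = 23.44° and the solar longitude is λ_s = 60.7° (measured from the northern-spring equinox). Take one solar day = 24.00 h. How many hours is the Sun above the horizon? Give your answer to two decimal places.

Solar declination: sin δ = sin ε · sin λ_s = sin 23.44° × sin 60.7° = 0.34690, so δ = +20.298°.
Sunrise equation: cos H₀ = −tan φ · tan δ = -1.7401 ≤ −1, so the Sun never sets (polar day) and H₀ = π.
Daylight = 2H₀/(2π) × 24.00 h = (3.1416/π) × 24.00 = 24.00 h.

24.00 h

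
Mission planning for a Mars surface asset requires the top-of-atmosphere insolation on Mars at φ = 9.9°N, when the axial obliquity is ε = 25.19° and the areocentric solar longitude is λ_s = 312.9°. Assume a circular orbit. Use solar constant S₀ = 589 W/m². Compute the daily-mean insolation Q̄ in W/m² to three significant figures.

Q̄ ≈ 160 W/m²

sin δ = sin 25.19° × sin 312.9° = -0.31179, so δ = -18.167°.
cos H₀ = −tan(+9.9°) tan(-18.167°) = 0.0573, H₀ = 1.5135 rad.
Bracket: H₀ sin φ sin δ + cos φ cos δ sin H₀ = 1.5135×0.17193×-0.31179 + 0.98511×0.95015×0.99836 = -0.081133 + 0.934467 = 0.853334.
Q̄ = (S₀/π) × [bracket] = (589/π) × 0.853334 = 160.0 W/m².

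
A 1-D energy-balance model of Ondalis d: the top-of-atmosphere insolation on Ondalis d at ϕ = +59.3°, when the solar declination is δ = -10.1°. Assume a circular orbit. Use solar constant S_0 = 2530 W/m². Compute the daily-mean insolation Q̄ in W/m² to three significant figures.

cos h₀ = −tan(+59.3°) tan(-10.100°) = 0.3000, h₀ = 1.2661 rad.
Bracket: h₀ sin ϕ sin δ + cos ϕ cos δ sin h₀ = 1.2661×0.85985×-0.17537 + 0.51054×0.98450×0.95394 = -0.190918 + 0.479476 = 0.288558.
Q̄ = (S_0/π) × [bracket] = (2530/π) × 0.288558 = 232.4 W/m².

Q̄ ≈ 232 W/m²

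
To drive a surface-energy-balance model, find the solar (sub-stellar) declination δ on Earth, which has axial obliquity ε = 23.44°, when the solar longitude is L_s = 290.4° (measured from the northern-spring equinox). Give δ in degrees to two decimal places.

sin δ = sin ε · sin L_s = sin 23.44° × sin 290.4° = -0.372840.
δ = arcsin(-0.372840) = -21.89°.

δ = -21.89°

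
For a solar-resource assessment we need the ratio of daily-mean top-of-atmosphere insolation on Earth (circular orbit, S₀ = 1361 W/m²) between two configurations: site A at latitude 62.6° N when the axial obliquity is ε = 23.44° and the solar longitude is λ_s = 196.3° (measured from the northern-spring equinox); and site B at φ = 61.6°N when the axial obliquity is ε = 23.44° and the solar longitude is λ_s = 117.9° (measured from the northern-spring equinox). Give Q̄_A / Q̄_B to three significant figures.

— Configuration A (φ=+62.6°):
Solar declination: sin δ = sin ε · sin λ_s = sin 23.44° × sin 196.3° = -0.11165, so δ = -6.410°.
cos H₀ = −tan(+62.6°) tan(-6.410°) = 0.2167, H₀ = 1.3523 rad.
Bracket: H₀ sin φ sin δ + cos φ cos δ sin H₀ = 1.3523×0.88782×-0.11165 + 0.46020×0.99375×0.97623 = -0.134047 + 0.446453 = 0.312406.
Q̄ = (S₀/π) × [bracket] = (1361/π) × 0.312406 = 135.34 W/m².
— Configuration B (φ=+61.6°):
Solar declination: sin δ = sin ε · sin λ_s = sin 23.44° × sin 117.9° = 0.35155, so δ = +20.582°.
cos H₀ = −tan(+61.6°) tan(+20.582°) = -0.6945, H₀ = 2.3385 rad.
Bracket: H₀ sin φ sin δ + cos φ cos δ sin H₀ = 2.3385×0.87965×0.35155 + 0.47562×0.93617×0.71948 = 0.723160 + 0.320357 = 1.043517.
Q̄ = (S₀/π) × [bracket] = (1361/π) × 1.043517 = 452.07 W/m².
Ratio Q̄_A / Q̄_B = 135.34 / 452.07 = 0.2994.

Q̄_A / Q̄_B ≈ 0.299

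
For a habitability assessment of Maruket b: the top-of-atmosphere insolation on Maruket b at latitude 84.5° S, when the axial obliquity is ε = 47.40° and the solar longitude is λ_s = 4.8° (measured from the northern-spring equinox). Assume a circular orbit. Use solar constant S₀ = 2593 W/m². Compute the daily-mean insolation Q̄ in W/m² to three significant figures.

Q̄ ≈ 16.3 W/m²

Solar declination: sin δ = sin ε · sin λ_s = sin 47.40° × sin 4.8° = 0.06160, so δ = +3.531°.
cos H₀ = −tan(-84.5°) tan(+3.531°) = 0.6409, H₀ = 0.8751 rad.
Bracket: H₀ sin φ sin δ + cos φ cos δ sin H₀ = 0.8751×-0.99540×0.06160 + 0.09585×0.99810×0.76762 = -0.053658 + 0.073437 = 0.019779.
Q̄ = (S₀/π) × [bracket] = (2593/π) × 0.019779 = 16.33 W/m².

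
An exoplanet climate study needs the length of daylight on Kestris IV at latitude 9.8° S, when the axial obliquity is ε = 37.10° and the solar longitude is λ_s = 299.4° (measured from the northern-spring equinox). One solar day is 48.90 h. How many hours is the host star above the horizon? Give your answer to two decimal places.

26.11 h

Solar declination: sin δ = sin ε · sin λ_s = sin 37.10° × sin 299.4° = -0.52552, so δ = -31.703°.
cos H₀ = −tan φ · tan δ = −tan(-9.8°) × tan(-31.703°) = -0.1067, so H₀ = 1.6777 rad = 96.12°.
Daylight = 2H₀/(2π) × 48.90 h = (1.6777/π) × 48.90 = 26.11 h.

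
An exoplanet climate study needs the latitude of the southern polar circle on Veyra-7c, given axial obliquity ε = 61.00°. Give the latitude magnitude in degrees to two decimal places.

The polar circle is the lowest latitude that experiences at least one full rotation of continuous darkness at the northern-summer solstice; it lies at |ϕ| = 90° − ε = 90° − 61.00° = 29.00°.

29.00°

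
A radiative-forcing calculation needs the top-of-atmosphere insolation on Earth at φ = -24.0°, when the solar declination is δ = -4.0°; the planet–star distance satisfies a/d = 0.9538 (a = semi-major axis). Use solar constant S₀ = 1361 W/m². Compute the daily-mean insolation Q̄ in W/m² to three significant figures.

cos H₀ = −tan(-24.0°) tan(-4.000°) = -0.0311, H₀ = 1.6019 rad.
Bracket: H₀ sin φ sin δ + cos φ cos δ sin H₀ = 1.6019×-0.40674×-0.06976 + 0.91355×0.99756×0.99952 = 0.045453 + 0.910884 = 0.956337.
Inverse-square distance factor (a/d)² = 0.9538² = 0.909734.
Q̄ = (S₀/π) × 0.909734 × [bracket] = (1361/π) × 0.909734 × 0.956337 = 376.9 W/m².

Q̄ ≈ 377 W/m²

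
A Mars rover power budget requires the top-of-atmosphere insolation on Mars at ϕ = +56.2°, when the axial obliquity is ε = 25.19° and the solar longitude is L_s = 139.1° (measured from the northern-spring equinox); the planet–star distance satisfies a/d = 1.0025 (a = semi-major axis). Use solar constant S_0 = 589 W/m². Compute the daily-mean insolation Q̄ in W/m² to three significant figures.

Q̄ ≈ 179 W/m²

Solar declination: sin δ = sin ε · sin L_s = sin 25.19° × sin 139.1° = 0.27867, so δ = +16.181°.
cos h₀ = −tan(+56.2°) tan(+16.181°) = -0.4334, h₀ = 2.0191 rad.
Bracket: h₀ sin ϕ sin δ + cos ϕ cos δ sin h₀ = 2.0191×0.83098×0.27867 + 0.55630×0.96039×0.90118 = 0.467561 + 0.481469 = 0.949030.
Inverse-square distance factor (a/d)² = 1.0025² = 1.005006.
Q̄ = (S_0/π) × 1.005006 × [bracket] = (589/π) × 1.005006 × 0.949030 = 178.8 W/m².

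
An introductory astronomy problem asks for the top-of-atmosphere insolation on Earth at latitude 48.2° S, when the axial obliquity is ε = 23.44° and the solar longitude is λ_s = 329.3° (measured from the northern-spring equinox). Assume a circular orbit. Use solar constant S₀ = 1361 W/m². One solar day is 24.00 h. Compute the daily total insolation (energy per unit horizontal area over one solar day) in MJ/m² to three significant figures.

Solar declination: sin δ = sin ε · sin λ_s = sin 23.44° × sin 329.3° = -0.20309, so δ = -11.718°.
cos H₀ = −tan(-48.2°) tan(-11.718°) = -0.2320, H₀ = 1.8049 rad.
Bracket: H₀ sin φ sin δ + cos φ cos δ sin H₀ = 1.8049×-0.74548×-0.20309 + 0.66653×0.97916×0.97272 = 0.273261 + 0.634836 = 0.908097.
Q̄ = (S₀/π) × [bracket] = (1361/π) × 0.908097 = 393.41 W/m².
Daily total = Q̄ × 24.00 h × 3600 s/h = 393.41 × 24.00 × 3600 / 10⁶ = 33.99 MJ/m².

34.0 MJ/m²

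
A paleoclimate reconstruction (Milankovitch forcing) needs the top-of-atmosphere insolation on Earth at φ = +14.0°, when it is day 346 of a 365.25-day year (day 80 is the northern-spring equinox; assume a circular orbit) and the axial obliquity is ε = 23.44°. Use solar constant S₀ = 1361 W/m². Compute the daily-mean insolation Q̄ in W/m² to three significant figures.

Q̄ ≈ 324 W/m²

Solar longitude: λ_s = 360° × (346 − 80)/365.25 = 262.177°.
sin δ = sin 23.44° × sin 262.177° = -0.39409, so δ = -23.209°.
cos H₀ = −tan(+14.0°) tan(-23.209°) = 0.1069, H₀ = 1.4637 rad.
Bracket: H₀ sin φ sin δ + cos φ cos δ sin H₀ = 1.4637×0.24192×-0.39409 + 0.97030×0.91907×0.99427 = -0.139547 + 0.886664 = 0.747117.
Q̄ = (S₀/π) × [bracket] = (1361/π) × 0.747117 = 323.7 W/m².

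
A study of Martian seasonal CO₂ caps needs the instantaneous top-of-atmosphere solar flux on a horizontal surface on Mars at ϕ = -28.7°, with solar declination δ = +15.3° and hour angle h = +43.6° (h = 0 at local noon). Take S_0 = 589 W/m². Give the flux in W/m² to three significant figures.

286 W/m²

cos θ_z = sin ϕ sin δ + cos ϕ cos δ cos h = -0.126718 + 0.612691 = 0.485973.
Flux = S_0 · cos θ_z = 589 × 0.485973 = 286.2 W/m².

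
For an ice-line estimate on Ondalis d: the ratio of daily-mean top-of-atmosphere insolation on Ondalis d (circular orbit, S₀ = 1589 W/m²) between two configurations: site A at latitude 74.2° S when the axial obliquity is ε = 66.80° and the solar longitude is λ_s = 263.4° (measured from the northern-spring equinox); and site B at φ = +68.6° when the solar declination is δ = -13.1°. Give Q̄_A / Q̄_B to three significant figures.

— Configuration A (φ=-74.2°):
Solar declination: sin δ = sin ε · sin λ_s = sin 66.80° × sin 263.4° = -0.91304, so δ = -65.929°.
cos H₀ = −tan(-74.2°) tan(-65.929°) = -7.9111 ≤ −1 ⇒ polar day, H₀ = π.
Bracket: H₀ sin φ sin δ + cos φ cos δ sin H₀ = 3.1416×-0.96222×-0.91304 + 0.27228×0.40786×0.00000 = 2.760038 + 0.000000 = 2.760038.
Q̄ = (S₀/π) × [bracket] = (1589/π) × 2.760038 = 1396.0 W/m².
— Configuration B (φ=+68.6°):
cos H₀ = −tan(+68.6°) tan(-13.100°) = 0.5938, H₀ = 0.9350 rad.
Bracket: H₀ sin φ sin δ + cos φ cos δ sin H₀ = 0.9350×0.93106×-0.22665 + 0.36488×0.97398×0.80461 = -0.197308 + 0.285947 = 0.088639.
Q̄ = (S₀/π) × [bracket] = (1589/π) × 0.088639 = 44.833 W/m².
Ratio Q̄_A / Q̄_B = 1396.0 / 44.833 = 31.14.

Q̄_A / Q̄_B ≈ 31.1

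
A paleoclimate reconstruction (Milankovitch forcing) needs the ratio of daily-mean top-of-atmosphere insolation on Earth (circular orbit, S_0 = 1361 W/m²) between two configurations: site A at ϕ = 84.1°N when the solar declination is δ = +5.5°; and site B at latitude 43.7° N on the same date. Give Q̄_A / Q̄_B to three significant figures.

Q̄_A / Q̄_B ≈ 0.364

— Configuration A (ϕ=+84.1°):
cos h₀ = −tan(+84.1°) tan(+5.500°) = -0.9318, h₀ = 2.7701 rad.
Bracket: h₀ sin ϕ sin δ + cos ϕ cos δ sin h₀ = 2.7701×0.99470×0.09585 + 0.10279×0.99540×0.36305 = 0.264107 + 0.037146 = 0.301253.
Q̄ = (S_0/π) × [bracket] = (1361/π) × 0.301253 = 130.51 W/m².
— Configuration B (ϕ=+43.7°):
cos h₀ = −tan(+43.7°) tan(+5.500°) = -0.0920, h₀ = 1.6629 rad.
Bracket: h₀ sin ϕ sin δ + cos ϕ cos δ sin h₀ = 1.6629×0.69088×0.09585 + 0.72297×0.99540×0.99576 = 0.110119 + 0.716593 = 0.826712.
Q̄ = (S_0/π) × [bracket] = (1361/π) × 0.826712 = 358.15 W/m².
Ratio Q̄_A / Q̄_B = 130.51 / 358.15 = 0.3644.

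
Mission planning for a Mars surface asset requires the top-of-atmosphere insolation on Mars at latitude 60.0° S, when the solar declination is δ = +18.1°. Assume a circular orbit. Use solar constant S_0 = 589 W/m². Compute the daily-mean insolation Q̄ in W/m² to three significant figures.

cos h₀ = −tan(-60.0°) tan(+18.100°) = 0.5661, h₀ = 0.9690 rad.
Bracket: h₀ sin ϕ sin δ + cos ϕ cos δ sin h₀ = 0.9690×-0.86603×0.31068 + 0.50000×0.95052×0.82432 = -0.260717 + 0.391766 = 0.131049.
Q̄ = (S_0/π) × [bracket] = (589/π) × 0.131049 = 24.57 W/m².

Q̄ ≈ 24.6 W/m²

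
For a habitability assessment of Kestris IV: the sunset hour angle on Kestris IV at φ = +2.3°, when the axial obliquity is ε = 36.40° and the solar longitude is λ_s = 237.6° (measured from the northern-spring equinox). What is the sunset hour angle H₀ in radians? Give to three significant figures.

Solar declination: sin δ = sin ε · sin λ_s = sin 36.40° × sin 237.6° = -0.50104, so δ = -30.069°.
cos H₀ = −tan φ · tan δ = −tan(+2.3°) × tan(-30.069°) = 0.0233, so H₀ = 1.5475 rad = 88.67°.

H₀ = 1.55 rad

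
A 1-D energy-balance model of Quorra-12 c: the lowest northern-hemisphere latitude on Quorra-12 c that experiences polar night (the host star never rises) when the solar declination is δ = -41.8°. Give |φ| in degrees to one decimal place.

Polar night requires cos H₀ = −tan φ tan δ ≥ 1, i.e. tan φ tan δ ≤ −1.
The boundary is |tan φ| · |tan δ| = 1, so |φ| = 90° − |δ| = 90° − 41.8° = 48.2° in the northern hemisphere.

|φ| = 48.2°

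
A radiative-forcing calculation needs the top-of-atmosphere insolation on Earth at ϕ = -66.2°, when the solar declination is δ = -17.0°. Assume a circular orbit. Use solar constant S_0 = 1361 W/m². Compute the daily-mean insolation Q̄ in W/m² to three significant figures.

cos h₀ = −tan(-66.2°) tan(-17.000°) = -0.6932, h₀ = 2.3367 rad.
Bracket: h₀ sin ϕ sin δ + cos ϕ cos δ sin h₀ = 2.3367×-0.91496×-0.29237 + 0.40355×0.95630×0.72076 = 0.625083 + 0.278152 = 0.903235.
Q̄ = (S_0/π) × [bracket] = (1361/π) × 0.903235 = 391.3 W/m².

Q̄ ≈ 391 W/m²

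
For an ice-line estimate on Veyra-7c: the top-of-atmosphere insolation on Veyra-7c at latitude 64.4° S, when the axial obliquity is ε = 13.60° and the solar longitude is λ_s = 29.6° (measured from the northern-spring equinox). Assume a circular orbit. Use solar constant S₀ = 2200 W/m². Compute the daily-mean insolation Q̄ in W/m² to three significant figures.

Solar declination: sin δ = sin ε · sin λ_s = sin 13.60° × sin 29.6° = 0.11615, so δ = +6.670°.
cos H₀ = −tan(-64.4°) tan(+6.670°) = 0.2441, H₀ = 1.3242 rad.
Bracket: H₀ sin φ sin δ + cos φ cos δ sin H₀ = 1.3242×-0.90183×0.11615 + 0.43209×0.99323×0.96976 = -0.138707 + 0.416187 = 0.277480.
Q̄ = (S₀/π) × [bracket] = (2200/π) × 0.277480 = 194.3 W/m².

Q̄ ≈ 194 W/m²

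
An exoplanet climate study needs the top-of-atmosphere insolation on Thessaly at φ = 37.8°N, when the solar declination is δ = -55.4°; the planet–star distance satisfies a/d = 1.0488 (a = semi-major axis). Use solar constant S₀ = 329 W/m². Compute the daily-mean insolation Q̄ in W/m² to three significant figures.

Q̄ ≈ 0.00 W/m²

cos H₀ = −tan(+37.8°) tan(-55.400°) = 1.1244 ≥ 1 ⇒ polar night, H₀ = 0 and Q̄ = 0.
Inverse-square distance factor (a/d)² = 1.0488² = 1.099981.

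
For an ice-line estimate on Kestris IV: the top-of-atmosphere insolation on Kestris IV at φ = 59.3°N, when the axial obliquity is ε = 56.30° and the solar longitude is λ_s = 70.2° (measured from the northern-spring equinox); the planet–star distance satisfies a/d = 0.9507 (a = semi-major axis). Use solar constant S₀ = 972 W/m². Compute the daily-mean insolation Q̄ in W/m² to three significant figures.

Q̄ ≈ 591 W/m²

Solar declination: sin δ = sin ε · sin λ_s = sin 56.30° × sin 70.2° = 0.78277, so δ = +51.515°.
cos H₀ = −tan(+59.3°) tan(+51.515°) = -2.1184 ≤ −1 ⇒ polar day, H₀ = π.
Bracket: H₀ sin φ sin δ + cos φ cos δ sin H₀ = 3.1416×0.85985×0.78277 + 0.51054×0.62231×0.00000 = 2.114500 + 0.000000 = 2.114500.
Inverse-square distance factor (a/d)² = 0.9507² = 0.903830.
Q̄ = (S₀/π) × 0.903830 × [bracket] = (972/π) × 0.903830 × 2.114500 = 591.3 W/m².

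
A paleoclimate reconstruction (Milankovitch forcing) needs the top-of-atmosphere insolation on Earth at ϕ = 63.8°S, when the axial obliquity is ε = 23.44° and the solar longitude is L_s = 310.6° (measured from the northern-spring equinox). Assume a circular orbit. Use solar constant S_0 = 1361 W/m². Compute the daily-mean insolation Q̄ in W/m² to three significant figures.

Solar declination: sin δ = sin ε · sin L_s = sin 23.44° × sin 310.6° = -0.30203, so δ = -17.580°.
cos h₀ = −tan(-63.8°) tan(-17.580°) = -0.6439, h₀ = 2.2703 rad.
Bracket: h₀ sin ϕ sin δ + cos ϕ cos δ sin h₀ = 2.2703×-0.89726×-0.30203 + 0.44151×0.95330×0.76513 = 0.615250 + 0.322037 = 0.937287.
Q̄ = (S_0/π) × [bracket] = (1361/π) × 0.937287 = 406.1 W/m².

Q̄ ≈ 406 W/m²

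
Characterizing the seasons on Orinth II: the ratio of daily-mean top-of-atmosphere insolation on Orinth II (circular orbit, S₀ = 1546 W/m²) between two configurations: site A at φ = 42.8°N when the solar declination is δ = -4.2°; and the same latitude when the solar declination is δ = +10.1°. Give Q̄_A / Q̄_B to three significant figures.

Q̄_A / Q̄_B ≈ 0.713

— Configuration A (φ=+42.8°):
cos H₀ = −tan(+42.8°) tan(-4.200°) = 0.0680, H₀ = 1.5027 rad.
Bracket: H₀ sin φ sin δ + cos φ cos δ sin H₀ = 1.5027×0.67944×-0.07324 + 0.73373×0.99731×0.99769 = -0.074778 + 0.730066 = 0.655288.
Q̄ = (S₀/π) × [bracket] = (1546/π) × 0.655288 = 322.47 W/m².
— Configuration B (φ=+42.8°):
cos H₀ = −tan(+42.8°) tan(+10.100°) = -0.1649, H₀ = 1.7365 rad.
Bracket: H₀ sin φ sin δ + cos φ cos δ sin H₀ = 1.7365×0.67944×0.17537 + 0.73373×0.98450×0.98630 = 0.206910 + 0.712461 = 0.919371.
Q̄ = (S₀/π) × [bracket] = (1546/π) × 0.919371 = 452.43 W/m².
Ratio Q̄_A / Q̄_B = 322.47 / 452.43 = 0.7128.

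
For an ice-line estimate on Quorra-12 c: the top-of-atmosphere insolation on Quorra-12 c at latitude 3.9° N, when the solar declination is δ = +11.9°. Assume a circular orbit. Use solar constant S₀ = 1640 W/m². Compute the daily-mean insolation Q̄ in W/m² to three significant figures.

cos H₀ = −tan(+3.9°) tan(+11.900°) = -0.0144, H₀ = 1.5852 rad.
Bracket: H₀ sin φ sin δ + cos φ cos δ sin H₀ = 1.5852×0.06802×0.20620 + 0.99768×0.97851×0.99990 = 0.022234 + 0.976142 = 0.998376.
Q̄ = (S₀/π) × [bracket] = (1640/π) × 0.998376 = 521.2 W/m².

Q̄ ≈ 521 W/m²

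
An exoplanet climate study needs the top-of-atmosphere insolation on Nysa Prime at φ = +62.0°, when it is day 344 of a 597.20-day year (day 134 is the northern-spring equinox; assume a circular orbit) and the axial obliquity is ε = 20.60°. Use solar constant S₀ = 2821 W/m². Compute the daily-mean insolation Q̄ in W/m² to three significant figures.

Q̄ ≈ 820 W/m²

Solar longitude: λ_s = 360° × (344 − 134)/597.20 = 126.591°.
sin δ = sin 20.60° × sin 126.591° = 0.28250, so δ = +16.409°.
cos H₀ = −tan(+62.0°) tan(+16.409°) = -0.5539, H₀ = 2.1578 rad.
Bracket: H₀ sin φ sin δ + cos φ cos δ sin H₀ = 2.1578×0.88295×0.28250 + 0.46947×0.95927×0.83261 = 0.538227 + 0.374965 = 0.913192.
Q̄ = (S₀/π) × [bracket] = (2821/π) × 0.913192 = 820.0 W/m².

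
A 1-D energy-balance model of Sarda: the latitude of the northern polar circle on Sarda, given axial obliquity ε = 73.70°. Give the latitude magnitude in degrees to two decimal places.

The polar circle is the lowest latitude that experiences at least one full rotation of continuous daylight at the northern-summer solstice; it lies at |ϕ| = 90° − ε = 90° − 73.70° = 16.30°.

16.30°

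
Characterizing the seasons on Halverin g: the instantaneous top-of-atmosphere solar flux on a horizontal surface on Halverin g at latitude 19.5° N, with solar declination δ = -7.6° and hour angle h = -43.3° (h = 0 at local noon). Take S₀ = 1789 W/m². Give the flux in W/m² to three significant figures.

1.14e+03 W/m²

cos θ_z = sin φ sin δ + cos φ cos δ cos h = -0.044148 + 0.680002 = 0.635854.
Flux = S₀ · cos θ_z = 1789 × 0.635854 = 1138 W/m².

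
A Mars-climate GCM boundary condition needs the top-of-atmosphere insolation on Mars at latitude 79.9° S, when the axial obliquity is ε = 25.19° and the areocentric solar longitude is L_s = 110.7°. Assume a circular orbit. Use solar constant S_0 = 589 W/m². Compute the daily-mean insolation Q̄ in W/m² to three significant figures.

Q̄ ≈ 0.00 W/m²

sin δ = sin 25.19° × sin 110.7° = 0.39814, so δ = +23.462°.
cos h₀ = −tan(-79.9°) tan(+23.462°) = 2.4366 ≥ 1 ⇒ polar night, h₀ = 0 and Q̄ = 0.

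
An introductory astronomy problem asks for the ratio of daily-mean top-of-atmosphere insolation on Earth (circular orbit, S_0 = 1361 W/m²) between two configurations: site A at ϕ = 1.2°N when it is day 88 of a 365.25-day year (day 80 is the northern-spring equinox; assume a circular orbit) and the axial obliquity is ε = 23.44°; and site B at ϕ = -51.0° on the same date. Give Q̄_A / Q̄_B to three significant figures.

Q̄_A / Q̄_B ≈ 1.78

— Configuration A (ϕ=+1.2°):
Solar longitude: L_s = 360° × (88 − 80)/365.25 = 7.885°.
sin δ = sin 23.44° × sin 7.885° = 0.05457, so δ = +3.128°.
cos h₀ = −tan(+1.2°) tan(+3.128°) = -0.0011, h₀ = 1.5719 rad.
Bracket: h₀ sin ϕ sin δ + cos ϕ cos δ sin h₀ = 1.5719×0.02094×0.05457 + 0.99978×0.99851×1.00000 = 0.001796 + 0.998290 = 1.000086.
Q̄ = (S_0/π) × [bracket] = (1361/π) × 1.000086 = 433.26 W/m².
— Configuration B (ϕ=-51.0°):
cos h₀ = −tan(-51.0°) tan(+3.128°) = 0.0675, h₀ = 1.5033 rad.
Bracket: h₀ sin ϕ sin δ + cos ϕ cos δ sin h₀ = 1.5033×-0.77715×0.05457 + 0.62932×0.99851×0.99772 = -0.063754 + 0.626950 = 0.563196.
Q̄ = (S_0/π) × [bracket] = (1361/π) × 0.563196 = 243.99 W/m².
Ratio Q̄_A / Q̄_B = 433.26 / 243.99 = 1.776.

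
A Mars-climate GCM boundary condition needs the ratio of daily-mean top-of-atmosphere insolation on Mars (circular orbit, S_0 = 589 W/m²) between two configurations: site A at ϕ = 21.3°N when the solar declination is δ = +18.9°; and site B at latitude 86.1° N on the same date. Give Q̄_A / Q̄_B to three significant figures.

— Configuration A (ϕ=+21.3°):
cos h₀ = −tan(+21.3°) tan(+18.900°) = -0.1335, h₀ = 1.7047 rad.
Bracket: h₀ sin ϕ sin δ + cos ϕ cos δ sin h₀ = 1.7047×0.36325×0.32392 + 0.93169×0.94609×0.99105 = 0.200582 + 0.873574 = 1.074156.
Q̄ = (S_0/π) × [bracket] = (589/π) × 1.074156 = 201.39 W/m².
— Configuration B (ϕ=+86.1°):
cos h₀ = −tan(+86.1°) tan(+18.900°) = -5.0222 ≤ −1 ⇒ polar day, h₀ = π.
Bracket: h₀ sin ϕ sin δ + cos ϕ cos δ sin h₀ = 3.1416×0.99768×0.32392 + 0.06802×0.94609×0.00000 = 1.015266 + 0.000000 = 1.015266.
Q̄ = (S_0/π) × [bracket] = (589/π) × 1.015266 = 190.35 W/m².
Ratio Q̄_A / Q̄_B = 201.39 / 190.35 = 1.058.

Q̄_A / Q̄_B ≈ 1.06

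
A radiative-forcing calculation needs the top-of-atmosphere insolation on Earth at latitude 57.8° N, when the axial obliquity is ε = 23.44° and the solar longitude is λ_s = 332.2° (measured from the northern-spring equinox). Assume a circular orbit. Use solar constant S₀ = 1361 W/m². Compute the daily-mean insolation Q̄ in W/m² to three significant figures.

Solar declination: sin δ = sin ε · sin λ_s = sin 23.44° × sin 332.2° = -0.18552, so δ = -10.692°.
cos H₀ = −tan(+57.8°) tan(-10.692°) = 0.2998, H₀ = 1.2663 rad.
Bracket: H₀ sin φ sin δ + cos φ cos δ sin H₀ = 1.2663×0.84619×-0.18552 + 0.53288×0.98264×0.95400 = -0.198790 + 0.499542 = 0.300752.
Q̄ = (S₀/π) × [bracket] = (1361/π) × 0.300752 = 130.3 W/m².

Q̄ ≈ 130 W/m²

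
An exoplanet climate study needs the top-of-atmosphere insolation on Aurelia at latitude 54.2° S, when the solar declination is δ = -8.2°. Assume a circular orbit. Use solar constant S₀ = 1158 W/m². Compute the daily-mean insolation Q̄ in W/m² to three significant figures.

cos H₀ = −tan(-54.2°) tan(-8.200°) = -0.1998, H₀ = 1.7720 rad.
Bracket: H₀ sin φ sin δ + cos φ cos δ sin H₀ = 1.7720×-0.81106×-0.14263 + 0.58496×0.98978×0.97984 = 0.204988 + 0.567309 = 0.772297.
Q̄ = (S₀/π) × [bracket] = (1158/π) × 0.772297 = 284.7 W/m².

Q̄ ≈ 285 W/m²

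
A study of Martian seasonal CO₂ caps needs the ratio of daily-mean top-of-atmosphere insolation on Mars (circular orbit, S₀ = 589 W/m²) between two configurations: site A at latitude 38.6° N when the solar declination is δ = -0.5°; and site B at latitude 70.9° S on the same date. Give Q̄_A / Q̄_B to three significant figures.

— Configuration A (φ=+38.6°):
cos H₀ = −tan(+38.6°) tan(-0.500°) = 0.0070, H₀ = 1.5638 rad.
Bracket: H₀ sin φ sin δ + cos φ cos δ sin H₀ = 1.5638×0.62388×-0.00873 + 0.78152×0.99996×0.99998 = -0.008517 + 0.781473 = 0.772956.
Q̄ = (S₀/π) × [bracket] = (589/π) × 0.772956 = 144.92 W/m².
— Configuration B (φ=-70.9°):
cos H₀ = −tan(-70.9°) tan(-0.500°) = -0.0252, H₀ = 1.5960 rad.
Bracket: H₀ sin φ sin δ + cos φ cos δ sin H₀ = 1.5960×-0.94495×-0.00873 + 0.32722×0.99996×0.99968 = 0.013166 + 0.327102 = 0.340268.
Q̄ = (S₀/π) × [bracket] = (589/π) × 0.340268 = 63.795 W/m².
Ratio Q̄_A / Q̄_B = 144.92 / 63.795 = 2.272.

Q̄_A / Q̄_B ≈ 2.27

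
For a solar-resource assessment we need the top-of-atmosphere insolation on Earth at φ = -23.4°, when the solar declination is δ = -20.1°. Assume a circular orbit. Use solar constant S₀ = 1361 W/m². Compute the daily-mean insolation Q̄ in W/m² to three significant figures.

cos H₀ = −tan(-23.4°) tan(-20.100°) = -0.1584, H₀ = 1.7298 rad.
Bracket: H₀ sin φ sin δ + cos φ cos δ sin H₀ = 1.7298×-0.39715×-0.34366 + 0.91775×0.93909×0.98738 = 0.236091 + 0.850973 = 1.087064.
Q̄ = (S₀/π) × [bracket] = (1361/π) × 1.087064 = 470.9 W/m².

Q̄ ≈ 471 W/m²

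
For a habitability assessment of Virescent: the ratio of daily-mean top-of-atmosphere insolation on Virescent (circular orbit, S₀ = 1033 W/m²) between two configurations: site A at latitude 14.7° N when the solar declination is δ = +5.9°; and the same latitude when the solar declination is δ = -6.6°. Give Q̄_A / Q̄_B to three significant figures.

— Configuration A (φ=+14.7°):
cos H₀ = −tan(+14.7°) tan(+5.900°) = -0.0271, H₀ = 1.5979 rad.
Bracket: H₀ sin φ sin δ + cos φ cos δ sin H₀ = 1.5979×0.25376×0.10279 + 0.96727×0.99470×0.99963 = 0.041680 + 0.961787 = 1.003467.
Q̄ = (S₀/π) × [bracket] = (1033/π) × 1.003467 = 329.95 W/m².
— Configuration B (φ=+14.7°):
cos H₀ = −tan(+14.7°) tan(-6.600°) = 0.0304, H₀ = 1.5404 rad.
Bracket: H₀ sin φ sin δ + cos φ cos δ sin H₀ = 1.5404×0.25376×-0.11494 + 0.96727×0.99337×0.99954 = -0.044929 + 0.960415 = 0.915486.
Q̄ = (S₀/π) × [bracket] = (1033/π) × 0.915486 = 301.02 W/m².
Ratio Q̄_A / Q̄_B = 329.95 / 301.02 = 1.096.

Q̄_A / Q̄_B ≈ 1.10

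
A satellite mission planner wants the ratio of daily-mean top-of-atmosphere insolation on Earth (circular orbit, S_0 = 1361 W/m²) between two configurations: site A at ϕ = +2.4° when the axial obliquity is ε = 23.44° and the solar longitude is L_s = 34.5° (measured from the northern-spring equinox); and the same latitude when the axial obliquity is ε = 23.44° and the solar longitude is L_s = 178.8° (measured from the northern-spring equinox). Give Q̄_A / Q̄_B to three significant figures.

Q̄_A / Q̄_B ≈ 0.989

— Configuration A (ϕ=+2.4°):
Solar declination: sin δ = sin ε · sin L_s = sin 23.44° × sin 34.5° = 0.22531, so δ = +13.021°.
cos h₀ = −tan(+2.4°) tan(+13.021°) = -0.0097, h₀ = 1.5805 rad.
Bracket: h₀ sin ϕ sin δ + cos ϕ cos δ sin h₀ = 1.5805×0.04188×0.22531 + 0.99912×0.97429×0.99995 = 0.014914 + 0.973384 = 0.988298.
Q̄ = (S_0/π) × [bracket] = (1361/π) × 0.988298 = 428.15 W/m².
— Configuration B (ϕ=+2.4°):
Solar declination: sin δ = sin ε · sin L_s = sin 23.44° × sin 178.8° = 0.00833, so δ = +0.477°.
cos h₀ = −tan(+2.4°) tan(+0.477°) = -0.0003, h₀ = 1.5711 rad.
Bracket: h₀ sin ϕ sin δ + cos ϕ cos δ sin h₀ = 1.5711×0.04188×0.00833 + 0.99912×0.99997×1.00000 = 0.000548 + 0.999090 = 0.999638.
Q̄ = (S_0/π) × [bracket] = (1361/π) × 0.999638 = 433.06 W/m².
Ratio Q̄_A / Q̄_B = 428.15 / 433.06 = 0.9887.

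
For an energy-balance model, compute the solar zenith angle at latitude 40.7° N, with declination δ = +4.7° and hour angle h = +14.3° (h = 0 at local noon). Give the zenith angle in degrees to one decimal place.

θ_z = 38.2°

cos θ_z = sin φ sin δ + cos φ cos δ cos h = 0.053432 + 0.732174 = 0.785606.
θ_z = arccos(0.785606) = 38.2°.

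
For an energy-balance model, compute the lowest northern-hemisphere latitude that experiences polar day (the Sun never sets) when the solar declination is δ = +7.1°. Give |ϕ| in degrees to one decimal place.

Polar day requires cos h₀ = −tan ϕ tan δ ≤ −1, i.e. tan ϕ tan δ ≥ 1.
The boundary is |tan ϕ| · |tan δ| = 1, so |ϕ| = 90° − |δ| = 90° − 7.1° = 82.9° in the northern hemisphere.

|ϕ| = 82.9°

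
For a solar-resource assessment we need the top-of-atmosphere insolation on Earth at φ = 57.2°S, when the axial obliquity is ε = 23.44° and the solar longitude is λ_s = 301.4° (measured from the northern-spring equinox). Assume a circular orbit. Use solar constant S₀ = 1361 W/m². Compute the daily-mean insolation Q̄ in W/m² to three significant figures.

Solar declination: sin δ = sin ε · sin λ_s = sin 23.44° × sin 301.4° = -0.33953, so δ = -19.848°.
cos H₀ = −tan(-57.2°) tan(-19.848°) = -0.5601, H₀ = 2.1653 rad.
Bracket: H₀ sin φ sin δ + cos φ cos δ sin H₀ = 2.1653×-0.84057×-0.33953 + 0.54171×0.94059×0.82841 = 0.617974 + 0.422097 = 1.040071.
Q̄ = (S₀/π) × [bracket] = (1361/π) × 1.040071 = 450.6 W/m².

Q̄ ≈ 451 W/m²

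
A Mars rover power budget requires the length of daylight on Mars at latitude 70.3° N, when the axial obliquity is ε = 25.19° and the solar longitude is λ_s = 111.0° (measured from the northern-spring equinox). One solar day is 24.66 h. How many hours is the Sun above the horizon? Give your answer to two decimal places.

Solar declination: sin δ = sin ε · sin λ_s = sin 25.19° × sin 111.0° = 0.39735, so δ = +23.413°.
Sunrise equation: cos H₀ = −tan φ · tan δ = -1.2093 ≤ −1, so the Sun never sets (polar day) and H₀ = π.
Daylight = 2H₀/(2π) × 24.66 h = (3.1416/π) × 24.66 = 24.66 h.

24.66 h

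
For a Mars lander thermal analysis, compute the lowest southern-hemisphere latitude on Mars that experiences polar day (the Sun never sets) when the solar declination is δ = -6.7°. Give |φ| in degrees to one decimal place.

Polar day requires cos H₀ = −tan φ tan δ ≤ −1, i.e. tan φ tan δ ≥ 1.
The boundary is |tan φ| · |tan δ| = 1, so |φ| = 90° − |δ| = 90° − 6.7° = 83.3° in the southern hemisphere.

|φ| = 83.3°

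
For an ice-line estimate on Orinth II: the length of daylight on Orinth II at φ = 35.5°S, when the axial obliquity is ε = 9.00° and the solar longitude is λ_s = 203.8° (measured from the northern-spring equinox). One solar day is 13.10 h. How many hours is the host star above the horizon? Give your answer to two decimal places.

Solar declination: sin δ = sin ε · sin λ_s = sin 9.00° × sin 203.8° = -0.06313, so δ = -3.619°.
cos H₀ = −tan φ · tan δ = −tan(-35.5°) × tan(-3.619°) = -0.0451, so H₀ = 1.6159 rad = 92.59°.
Daylight = 2H₀/(2π) × 13.10 h = (1.6159/π) × 13.10 = 6.74 h.

6.74 h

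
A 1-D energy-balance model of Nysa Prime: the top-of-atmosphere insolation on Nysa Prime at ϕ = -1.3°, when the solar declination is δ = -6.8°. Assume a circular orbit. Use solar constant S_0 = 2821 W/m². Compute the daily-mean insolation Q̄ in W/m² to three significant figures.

cos h₀ = −tan(-1.3°) tan(-6.800°) = -0.0027, h₀ = 1.5735 rad.
Bracket: h₀ sin ϕ sin δ + cos ϕ cos δ sin h₀ = 1.5735×-0.02269×-0.11840 + 0.99974×0.99297×1.00000 = 0.004227 + 0.992712 = 0.996939.
Q̄ = (S_0/π) × [bracket] = (2821/π) × 0.996939 = 895.2 W/m².

Q̄ ≈ 895 W/m²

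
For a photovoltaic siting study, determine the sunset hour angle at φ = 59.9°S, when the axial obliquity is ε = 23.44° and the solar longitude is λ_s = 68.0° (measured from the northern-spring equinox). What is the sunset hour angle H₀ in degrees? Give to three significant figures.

H₀ = 46.8°

Solar declination: sin δ = sin ε · sin λ_s = sin 23.44° × sin 68.0° = 0.36882, so δ = +21.643°.
cos H₀ = −tan φ · tan δ = −tan(-59.9°) × tan(+21.643°) = 0.6845, so H₀ = 0.8169 rad = 46.80°.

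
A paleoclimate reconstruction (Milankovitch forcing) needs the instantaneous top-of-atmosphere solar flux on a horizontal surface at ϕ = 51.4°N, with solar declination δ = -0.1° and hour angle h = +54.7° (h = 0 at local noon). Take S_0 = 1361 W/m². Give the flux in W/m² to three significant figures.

cos θ_z = sin ϕ sin δ + cos ϕ cos δ cos h = -0.001364 + 0.360513 = 0.359149.
Flux = S_0 · cos θ_z = 1361 × 0.359149 = 488.8 W/m².

489 W/m²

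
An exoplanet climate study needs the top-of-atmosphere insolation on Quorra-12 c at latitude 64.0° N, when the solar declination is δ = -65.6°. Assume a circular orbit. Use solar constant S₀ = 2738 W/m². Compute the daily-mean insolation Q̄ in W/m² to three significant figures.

cos H₀ = −tan(+64.0°) tan(-65.600°) = 4.5199 ≥ 1 ⇒ polar night, H₀ = 0 and Q̄ = 0.

Q̄ ≈ 0.00 W/m²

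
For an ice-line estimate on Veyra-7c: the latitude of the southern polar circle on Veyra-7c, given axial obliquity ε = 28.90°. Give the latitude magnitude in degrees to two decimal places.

61.10°

The polar circle is the lowest latitude that experiences at least one full rotation of continuous darkness at the northern-summer solstice; it lies at |φ| = 90° − ε = 90° − 28.90° = 61.10°.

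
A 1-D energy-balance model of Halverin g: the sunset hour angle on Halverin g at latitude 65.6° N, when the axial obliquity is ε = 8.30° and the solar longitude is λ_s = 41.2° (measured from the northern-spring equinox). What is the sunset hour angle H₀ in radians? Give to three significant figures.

H₀ = 1.78 rad

Solar declination: sin δ = sin ε · sin λ_s = sin 8.30° × sin 41.2° = 0.09509, so δ = +5.456°.
cos H₀ = −tan φ · tan δ = −tan(+65.6°) × tan(+5.456°) = -0.2106, so H₀ = 1.7830 rad = 102.16°.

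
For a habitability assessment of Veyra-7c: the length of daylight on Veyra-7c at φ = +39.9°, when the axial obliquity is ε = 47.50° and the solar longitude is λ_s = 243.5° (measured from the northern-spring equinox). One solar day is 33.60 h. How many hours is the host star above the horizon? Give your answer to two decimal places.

7.98 h

Solar declination: sin δ = sin ε · sin λ_s = sin 47.50° × sin 243.5° = -0.65981, so δ = -41.286°.
cos H₀ = −tan φ · tan δ = −tan(+39.9°) × tan(-41.286°) = 0.7342, so H₀ = 0.7463 rad = 42.76°.
Daylight = 2H₀/(2π) × 33.60 h = (0.7463/π) × 33.60 = 7.98 h.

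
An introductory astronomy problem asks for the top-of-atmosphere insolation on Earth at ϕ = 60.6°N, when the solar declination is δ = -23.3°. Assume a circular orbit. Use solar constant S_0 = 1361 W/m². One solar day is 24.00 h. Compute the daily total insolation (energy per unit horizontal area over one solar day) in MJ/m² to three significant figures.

1.84 MJ/m²

cos h₀ = −tan(+60.6°) tan(-23.300°) = 0.7643, h₀ = 0.7008 rad.
Bracket: h₀ sin ϕ sin δ + cos ϕ cos δ sin h₀ = 0.7008×0.87121×-0.39555 + 0.49090×0.91845×0.64485 = -0.241501 + 0.290742 = 0.049241.
Q̄ = (S_0/π) × [bracket] = (1361/π) × 0.049241 = 21.332 W/m².
Daily total = Q̄ × 24.00 h × 3600 s/h = 21.332 × 24.00 × 3600 / 10⁶ = 1.843 MJ/m².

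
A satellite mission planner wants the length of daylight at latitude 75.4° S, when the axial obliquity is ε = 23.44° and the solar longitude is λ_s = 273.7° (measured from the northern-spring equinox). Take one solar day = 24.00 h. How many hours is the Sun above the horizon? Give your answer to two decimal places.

Solar declination: sin δ = sin ε · sin λ_s = sin 23.44° × sin 273.7° = -0.39696, so δ = -23.388°.
Sunrise equation: cos H₀ = −tan φ · tan δ = -1.6604 ≤ −1, so the Sun never sets (polar day) and H₀ = π.
Daylight = 2H₀/(2π) × 24.00 h = (3.1416/π) × 24.00 = 24.00 h.

24.00 h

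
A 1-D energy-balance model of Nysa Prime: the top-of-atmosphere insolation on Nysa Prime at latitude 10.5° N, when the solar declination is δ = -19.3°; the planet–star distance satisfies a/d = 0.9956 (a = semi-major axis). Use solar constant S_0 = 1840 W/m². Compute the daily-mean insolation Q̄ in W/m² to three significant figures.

Q̄ ≈ 485 W/m²

cos h₀ = −tan(+10.5°) tan(-19.300°) = 0.0649, h₀ = 1.5058 rad.
Bracket: h₀ sin ϕ sin δ + cos ϕ cos δ sin h₀ = 1.5058×0.18224×-0.33051 + 0.98325×0.94380×0.99789 = -0.090698 + 0.926033 = 0.835335.
Inverse-square distance factor (a/d)² = 0.9956² = 0.991219.
Q̄ = (S_0/π) × 0.991219 × [bracket] = (1840/π) × 0.991219 × 0.835335 = 485.0 W/m².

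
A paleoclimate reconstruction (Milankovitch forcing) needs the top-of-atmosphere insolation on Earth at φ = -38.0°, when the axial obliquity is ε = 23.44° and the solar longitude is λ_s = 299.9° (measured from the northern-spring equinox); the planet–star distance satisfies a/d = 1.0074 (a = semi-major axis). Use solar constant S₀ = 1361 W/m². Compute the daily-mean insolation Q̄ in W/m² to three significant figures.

Q̄ ≈ 485 W/m²

Solar declination: sin δ = sin ε · sin λ_s = sin 23.44° × sin 299.9° = -0.34484, so δ = -20.172°.
cos H₀ = −tan(-38.0°) tan(-20.172°) = -0.2870, H₀ = 1.8619 rad.
Bracket: H₀ sin φ sin δ + cos φ cos δ sin H₀ = 1.8619×-0.61566×-0.34484 + 0.78801×0.93866×0.95792 = 0.395289 + 0.708548 = 1.103837.
Inverse-square distance factor (a/d)² = 1.0074² = 1.014855.
Q̄ = (S₀/π) × 1.014855 × [bracket] = (1361/π) × 1.014855 × 1.103837 = 485.3 W/m².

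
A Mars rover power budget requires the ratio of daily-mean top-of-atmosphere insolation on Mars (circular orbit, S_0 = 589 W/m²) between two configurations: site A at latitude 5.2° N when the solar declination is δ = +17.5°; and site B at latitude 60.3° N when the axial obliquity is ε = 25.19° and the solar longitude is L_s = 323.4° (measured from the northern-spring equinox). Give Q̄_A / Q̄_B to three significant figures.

Q̄_A / Q̄_B ≈ 5.38

— Configuration A (ϕ=+5.2°):
cos h₀ = −tan(+5.2°) tan(+17.500°) = -0.0287, h₀ = 1.5995 rad.
Bracket: h₀ sin ϕ sin δ + cos ϕ cos δ sin h₀ = 1.5995×0.09063×0.30071 + 0.99588×0.95372×0.99959 = 0.043592 + 0.949401 = 0.992993.
Q̄ = (S_0/π) × [bracket] = (589/π) × 0.992993 = 186.17 W/m².
— Configuration B (ϕ=+60.3°):
Solar declination: sin δ = sin ε · sin L_s = sin 25.19° × sin 323.4° = -0.25377, so δ = -14.700°.
cos h₀ = −tan(+60.3°) tan(-14.700°) = 0.4600, h₀ = 1.0929 rad.
Bracket: h₀ sin ϕ sin δ + cos ϕ cos δ sin h₀ = 1.0929×0.86863×-0.25377 + 0.49546×0.96727×0.88794 = -0.240910 + 0.425540 = 0.184630.
Q̄ = (S_0/π) × [bracket] = (589/π) × 0.184630 = 34.615 W/m².
Ratio Q̄_A / Q̄_B = 186.17 / 34.615 = 5.378.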